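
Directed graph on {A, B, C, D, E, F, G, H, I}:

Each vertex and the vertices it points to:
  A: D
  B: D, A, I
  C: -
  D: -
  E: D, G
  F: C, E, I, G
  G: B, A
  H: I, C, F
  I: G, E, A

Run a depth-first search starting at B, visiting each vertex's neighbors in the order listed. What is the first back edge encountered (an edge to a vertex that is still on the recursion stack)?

G→B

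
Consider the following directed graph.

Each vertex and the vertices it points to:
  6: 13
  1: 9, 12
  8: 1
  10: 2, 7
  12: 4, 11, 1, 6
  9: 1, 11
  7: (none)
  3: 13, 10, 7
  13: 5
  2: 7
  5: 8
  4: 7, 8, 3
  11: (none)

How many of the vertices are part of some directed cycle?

9

A vertex is on a directed cycle iff it belongs to a strongly connected component of size ≥ 2 (or has a self-loop).
The vertices on cycles are {1, 3, 4, 5, 6, 8, 9, 12, 13} — 9 in total.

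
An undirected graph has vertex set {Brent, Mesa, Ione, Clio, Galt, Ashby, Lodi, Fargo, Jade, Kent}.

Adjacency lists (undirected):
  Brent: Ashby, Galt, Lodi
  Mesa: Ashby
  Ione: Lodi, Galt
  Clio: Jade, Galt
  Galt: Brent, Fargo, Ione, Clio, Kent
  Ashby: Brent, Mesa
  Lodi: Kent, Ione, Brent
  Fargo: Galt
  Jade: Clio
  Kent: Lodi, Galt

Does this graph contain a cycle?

Yes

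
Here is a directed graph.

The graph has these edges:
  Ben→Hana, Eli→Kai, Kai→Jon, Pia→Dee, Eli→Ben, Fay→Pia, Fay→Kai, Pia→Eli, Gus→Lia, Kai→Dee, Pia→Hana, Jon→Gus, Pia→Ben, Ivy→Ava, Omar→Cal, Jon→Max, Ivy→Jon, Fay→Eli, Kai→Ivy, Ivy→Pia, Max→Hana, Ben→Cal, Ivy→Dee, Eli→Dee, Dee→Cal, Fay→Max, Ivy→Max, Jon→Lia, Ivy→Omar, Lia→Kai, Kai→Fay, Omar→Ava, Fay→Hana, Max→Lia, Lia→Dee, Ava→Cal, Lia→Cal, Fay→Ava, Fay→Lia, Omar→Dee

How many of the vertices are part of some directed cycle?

9

A vertex is on a directed cycle iff it belongs to a strongly connected component of size ≥ 2 (or has a self-loop).
The vertices on cycles are {Eli, Fay, Gus, Ivy, Jon, Kai, Lia, Max, Pia} — 9 in total.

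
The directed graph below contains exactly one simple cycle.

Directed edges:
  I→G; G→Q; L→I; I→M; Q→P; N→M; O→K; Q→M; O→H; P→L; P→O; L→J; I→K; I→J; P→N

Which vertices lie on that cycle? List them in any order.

G, I, L, P, Q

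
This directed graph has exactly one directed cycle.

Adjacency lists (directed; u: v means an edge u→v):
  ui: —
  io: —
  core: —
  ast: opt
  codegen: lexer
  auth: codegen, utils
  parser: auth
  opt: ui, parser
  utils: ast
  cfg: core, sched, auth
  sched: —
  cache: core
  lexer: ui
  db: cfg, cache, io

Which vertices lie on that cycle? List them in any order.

ast, opt, auth, utils, parser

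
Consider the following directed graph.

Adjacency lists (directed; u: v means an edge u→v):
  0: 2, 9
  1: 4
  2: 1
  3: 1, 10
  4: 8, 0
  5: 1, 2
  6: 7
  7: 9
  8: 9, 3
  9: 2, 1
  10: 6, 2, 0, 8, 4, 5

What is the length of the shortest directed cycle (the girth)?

3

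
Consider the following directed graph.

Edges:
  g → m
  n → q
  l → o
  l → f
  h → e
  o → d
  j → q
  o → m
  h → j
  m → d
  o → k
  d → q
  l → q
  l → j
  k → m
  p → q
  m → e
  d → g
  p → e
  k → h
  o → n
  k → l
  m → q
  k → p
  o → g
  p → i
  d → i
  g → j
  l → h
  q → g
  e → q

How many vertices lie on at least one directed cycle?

9

A vertex is on a directed cycle iff it belongs to a strongly connected component of size ≥ 2 (or has a self-loop).
The vertices on cycles are {d, e, g, j, k, l, m, o, q} — 9 in total.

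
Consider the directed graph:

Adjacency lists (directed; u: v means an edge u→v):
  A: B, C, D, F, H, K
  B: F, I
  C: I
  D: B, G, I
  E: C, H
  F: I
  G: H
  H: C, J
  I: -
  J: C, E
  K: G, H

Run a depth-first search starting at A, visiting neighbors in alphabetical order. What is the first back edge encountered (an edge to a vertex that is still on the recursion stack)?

DFS from A (visiting neighbors in alphabetical order); mark gray on enter, black on exit:
A gray
  B gray
    F gray
      I gray
      I black
    F black
    B→I: I black — skip
  B black
  C gray
    C→I: I black — skip
  C black
  D gray
    D→B: B black — skip
    G gray
      H gray
        H→C: C black — skip
        J gray
          J→C: C black — skip
          E gray
            E→C: C black — skip
            E→H: H is gray → back edge
First back edge: E → H.

E->H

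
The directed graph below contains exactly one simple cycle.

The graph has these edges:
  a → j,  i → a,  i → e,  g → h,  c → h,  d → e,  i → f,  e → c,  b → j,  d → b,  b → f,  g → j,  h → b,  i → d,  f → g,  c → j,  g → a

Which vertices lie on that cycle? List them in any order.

DFS with gray/black marking from f:
f gray
  g gray
    a gray
      j gray
      j black
    a black
    h gray
      b gray
        b→j: j black — skip
        b→f: f is gray → back edge
Back edge closes the cycle f → g → h → b → f; its vertices are {b, f, g, h}.

b, f, g, h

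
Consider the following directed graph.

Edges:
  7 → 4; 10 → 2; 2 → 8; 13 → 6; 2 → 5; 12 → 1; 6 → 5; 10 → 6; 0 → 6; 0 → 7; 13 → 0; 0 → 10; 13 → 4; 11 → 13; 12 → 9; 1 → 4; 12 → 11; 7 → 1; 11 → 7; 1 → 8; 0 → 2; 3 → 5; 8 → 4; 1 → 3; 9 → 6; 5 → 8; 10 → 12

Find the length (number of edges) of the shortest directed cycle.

5

For each vertex v, BFS finds the shortest path from v back to v.
The shortest such closed walk is 12 → 11 → 13 → 0 → 10 → 12, length 5.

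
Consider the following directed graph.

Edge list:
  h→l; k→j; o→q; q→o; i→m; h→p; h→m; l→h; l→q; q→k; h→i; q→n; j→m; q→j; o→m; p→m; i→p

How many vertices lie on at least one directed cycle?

4

A vertex is on a directed cycle iff it belongs to a strongly connected component of size ≥ 2 (or has a self-loop).
The vertices on cycles are {h, l, o, q} — 4 in total.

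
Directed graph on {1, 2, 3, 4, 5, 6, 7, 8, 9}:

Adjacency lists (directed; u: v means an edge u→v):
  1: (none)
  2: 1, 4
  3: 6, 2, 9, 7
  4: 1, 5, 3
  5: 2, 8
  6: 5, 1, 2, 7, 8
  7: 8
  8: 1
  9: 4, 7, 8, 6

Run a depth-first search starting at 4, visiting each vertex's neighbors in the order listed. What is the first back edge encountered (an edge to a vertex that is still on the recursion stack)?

2->4

DFS from 4 (visiting each vertex's neighbors in the order listed); mark gray on enter, black on exit:
4 gray
  1 gray
  1 black
  5 gray
    2 gray
      2→1: 1 black — skip
      2→4: 4 is gray → back edge
First back edge: 2 → 4.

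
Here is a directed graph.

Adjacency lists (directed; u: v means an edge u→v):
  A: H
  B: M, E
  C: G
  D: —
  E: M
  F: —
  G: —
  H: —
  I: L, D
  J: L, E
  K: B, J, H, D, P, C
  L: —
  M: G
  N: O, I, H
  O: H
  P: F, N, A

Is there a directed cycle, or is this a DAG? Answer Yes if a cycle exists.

DFS with white/gray/black marking, starting from A:
A gray
  H gray
  H black
A black
B gray
  M gray
    G gray
    G black
  M black
  E gray
    E→M: M black — skip
  E black
B black
C gray
  C→G: G black — skip
C black
D gray
D black
F gray
F black
I gray
  L gray
  L black
  I→D: D black — skip
I black
J gray
  J→L: L black — skip
  J→E: E black — skip
J black
K gray
  K→B: B black — skip
  K→J: J black — skip
  K→H: H black — skip
  K→D: D black — skip
  P gray
    P→F: F black — skip
    N gray
      O gray
        O→H: H black — skip
      O black
      N→I: I black — skip
      N→H: H black — skip
    N black
    P→A: A black — skip
  P black
  K→C: C black — skip
K black
Every edge goes to a white or black vertex — no back edge, so the graph is acyclic.

No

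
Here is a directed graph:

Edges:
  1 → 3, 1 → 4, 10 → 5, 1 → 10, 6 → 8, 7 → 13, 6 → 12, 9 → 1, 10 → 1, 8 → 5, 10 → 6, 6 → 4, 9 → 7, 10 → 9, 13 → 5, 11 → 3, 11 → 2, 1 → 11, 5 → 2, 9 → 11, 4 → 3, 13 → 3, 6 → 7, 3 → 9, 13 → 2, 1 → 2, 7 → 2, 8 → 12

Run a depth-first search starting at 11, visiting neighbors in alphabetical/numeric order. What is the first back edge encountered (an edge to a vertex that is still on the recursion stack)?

DFS from 11 (visiting neighbors in alphabetical/numeric order); mark gray on enter, black on exit:
11 gray
  2 gray
  2 black
  3 gray
    9 gray
      1 gray
        1→2: 2 black — skip
        1→3: 3 is gray → back edge
First back edge: 1 → 3.

1->3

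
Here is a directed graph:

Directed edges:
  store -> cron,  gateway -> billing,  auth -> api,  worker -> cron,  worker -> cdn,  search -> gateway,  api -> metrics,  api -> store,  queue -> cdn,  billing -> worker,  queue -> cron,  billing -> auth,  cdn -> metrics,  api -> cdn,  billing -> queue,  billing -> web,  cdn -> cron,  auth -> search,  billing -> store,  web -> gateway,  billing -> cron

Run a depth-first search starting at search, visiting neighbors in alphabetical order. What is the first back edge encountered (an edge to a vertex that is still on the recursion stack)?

auth→search

DFS from search (visiting neighbors in alphabetical order); mark gray on enter, black on exit:
search gray
  gateway gray
    billing gray
      auth gray
        api gray
          cdn gray
            cron gray
            cron black
            metrics gray
            metrics black
          cdn black
          api→metrics: metrics black — skip
          store gray
            store→cron: cron black — skip
          store black
        api black
        auth→search: search is gray → back edge
First back edge: auth → search.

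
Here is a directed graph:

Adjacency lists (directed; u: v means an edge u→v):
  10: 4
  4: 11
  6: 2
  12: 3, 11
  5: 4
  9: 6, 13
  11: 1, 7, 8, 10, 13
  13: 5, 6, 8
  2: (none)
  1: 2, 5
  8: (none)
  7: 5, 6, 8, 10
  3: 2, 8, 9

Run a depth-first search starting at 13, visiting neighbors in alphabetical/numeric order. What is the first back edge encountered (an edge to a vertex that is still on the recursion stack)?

DFS from 13 (visiting neighbors in alphabetical/numeric order); mark gray on enter, black on exit:
13 gray
  5 gray
    4 gray
      11 gray
        1 gray
          2 gray
          2 black
          1→5: 5 is gray → back edge
First back edge: 1 → 5.

1->5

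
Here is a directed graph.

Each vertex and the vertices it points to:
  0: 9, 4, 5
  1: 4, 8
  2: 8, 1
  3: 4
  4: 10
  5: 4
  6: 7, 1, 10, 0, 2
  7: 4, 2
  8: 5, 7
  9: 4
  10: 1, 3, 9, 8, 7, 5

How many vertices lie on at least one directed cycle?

9

A vertex is on a directed cycle iff it belongs to a strongly connected component of size ≥ 2 (or has a self-loop).
The vertices on cycles are {1, 2, 3, 4, 5, 7, 8, 9, 10} — 9 in total.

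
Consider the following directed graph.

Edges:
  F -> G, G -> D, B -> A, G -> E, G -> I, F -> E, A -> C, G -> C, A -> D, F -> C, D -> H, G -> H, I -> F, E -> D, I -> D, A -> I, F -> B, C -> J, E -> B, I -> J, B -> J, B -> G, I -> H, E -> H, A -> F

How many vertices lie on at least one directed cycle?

6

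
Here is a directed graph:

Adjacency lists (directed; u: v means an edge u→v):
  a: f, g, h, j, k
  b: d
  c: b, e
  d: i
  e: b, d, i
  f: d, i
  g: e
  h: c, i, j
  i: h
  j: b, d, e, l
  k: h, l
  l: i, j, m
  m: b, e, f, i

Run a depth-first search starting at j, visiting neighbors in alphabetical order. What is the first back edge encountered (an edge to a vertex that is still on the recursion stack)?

c->b

DFS from j (visiting neighbors in alphabetical order); mark gray on enter, black on exit:
j gray
  b gray
    d gray
      i gray
        h gray
          c gray
            c→b: b is gray → back edge
First back edge: c → b.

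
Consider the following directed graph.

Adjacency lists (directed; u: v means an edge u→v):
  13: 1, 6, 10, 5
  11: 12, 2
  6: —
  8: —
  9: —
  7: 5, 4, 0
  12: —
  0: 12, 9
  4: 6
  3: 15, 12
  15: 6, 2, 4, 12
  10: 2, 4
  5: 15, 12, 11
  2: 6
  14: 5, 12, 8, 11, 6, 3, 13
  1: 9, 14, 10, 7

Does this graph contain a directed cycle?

Yes

DFS with white/gray/black marking, starting from 13:
13 gray
  1 gray
    9 gray
    9 black
    14 gray
      5 gray
        15 gray
          6 gray
          6 black
          2 gray
            2→6: 6 black — skip
          2 black
          4 gray
            4→6: 6 black — skip
          4 black
          12 gray
          12 black
        15 black
        5→12: 12 black — skip
        11 gray
          11→12: 12 black — skip
          11→2: 2 black — skip
        11 black
      5 black
      14→12: 12 black — skip
      8 gray
      8 black
      14→11: 11 black — skip
      14→6: 6 black — skip
      3 gray
        3→15: 15 black — skip
        3→12: 12 black — skip
      3 black
      14→13: 13 is gray → back edge
Back edge found, so a cycle exists: 13 → 1 → 14 → 13.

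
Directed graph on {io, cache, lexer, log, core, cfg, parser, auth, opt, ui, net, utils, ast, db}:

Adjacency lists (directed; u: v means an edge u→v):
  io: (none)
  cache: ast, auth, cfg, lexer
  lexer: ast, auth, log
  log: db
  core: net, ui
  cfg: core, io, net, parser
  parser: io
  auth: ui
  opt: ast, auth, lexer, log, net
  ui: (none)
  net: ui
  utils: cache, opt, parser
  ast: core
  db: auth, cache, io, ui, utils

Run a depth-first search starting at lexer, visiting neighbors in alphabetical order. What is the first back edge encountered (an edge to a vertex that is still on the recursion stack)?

cache→lexer

DFS from lexer (visiting neighbors in alphabetical order); mark gray on enter, black on exit:
lexer gray
  ast gray
    core gray
      net gray
        ui gray
        ui black
      net black
      core→ui: ui black — skip
    core black
  ast black
  auth gray
    auth→ui: ui black — skip
  auth black
  log gray
    db gray
      db→auth: auth black — skip
      cache gray
        cache→ast: ast black — skip
        cache→auth: auth black — skip
        cfg gray
          cfg→core: core black — skip
          io gray
          io black
          cfg→net: net black — skip
          parser gray
            parser→io: io black — skip
          parser black
        cfg black
        cache→lexer: lexer is gray → back edge
First back edge: cache → lexer.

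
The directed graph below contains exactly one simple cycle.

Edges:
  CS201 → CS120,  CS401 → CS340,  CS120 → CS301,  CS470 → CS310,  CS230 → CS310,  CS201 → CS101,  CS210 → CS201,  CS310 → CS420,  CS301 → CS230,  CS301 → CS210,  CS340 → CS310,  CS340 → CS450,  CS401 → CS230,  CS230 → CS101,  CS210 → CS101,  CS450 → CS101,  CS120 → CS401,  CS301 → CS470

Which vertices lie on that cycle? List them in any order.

CS120, CS201, CS210, CS301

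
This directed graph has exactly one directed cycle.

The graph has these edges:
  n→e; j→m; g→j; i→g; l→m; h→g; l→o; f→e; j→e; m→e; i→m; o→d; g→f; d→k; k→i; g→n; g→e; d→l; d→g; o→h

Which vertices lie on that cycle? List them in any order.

DFS with gray/black marking from d:
d gray
  k gray
    i gray
      m gray
        e gray
        e black
      m black
      g gray
        g→e: e black — skip
        f gray
          f→e: e black — skip
        f black
        n gray
          n→e: e black — skip
        n black
        j gray
          j→e: e black — skip
          j→m: m black — skip
        j black
      g black
    i black
  k black
  l gray
    o gray
      o→d: d is gray → back edge
Back edge closes the cycle d → l → o → d; its vertices are {d, l, o}.

d, l, o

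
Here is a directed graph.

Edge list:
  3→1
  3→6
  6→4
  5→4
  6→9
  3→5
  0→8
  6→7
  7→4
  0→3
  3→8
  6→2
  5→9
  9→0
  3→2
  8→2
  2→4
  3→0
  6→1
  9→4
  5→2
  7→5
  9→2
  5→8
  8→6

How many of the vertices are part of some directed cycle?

A vertex is on a directed cycle iff it belongs to a strongly connected component of size ≥ 2 (or has a self-loop).
The vertices on cycles are {0, 3, 5, 6, 7, 8, 9} — 7 in total.

7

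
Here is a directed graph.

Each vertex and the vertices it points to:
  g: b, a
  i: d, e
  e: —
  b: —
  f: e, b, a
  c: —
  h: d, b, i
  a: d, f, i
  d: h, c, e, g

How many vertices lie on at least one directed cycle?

6

A vertex is on a directed cycle iff it belongs to a strongly connected component of size ≥ 2 (or has a self-loop).
The vertices on cycles are {a, d, f, g, h, i} — 6 in total.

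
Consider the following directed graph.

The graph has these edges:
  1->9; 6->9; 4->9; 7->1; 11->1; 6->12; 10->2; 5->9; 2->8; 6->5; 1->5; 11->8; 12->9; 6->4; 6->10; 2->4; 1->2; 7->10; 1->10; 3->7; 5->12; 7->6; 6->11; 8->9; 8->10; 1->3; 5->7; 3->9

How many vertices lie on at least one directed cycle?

9

A vertex is on a directed cycle iff it belongs to a strongly connected component of size ≥ 2 (or has a self-loop).
The vertices on cycles are {1, 2, 3, 5, 6, 7, 8, 10, 11} — 9 in total.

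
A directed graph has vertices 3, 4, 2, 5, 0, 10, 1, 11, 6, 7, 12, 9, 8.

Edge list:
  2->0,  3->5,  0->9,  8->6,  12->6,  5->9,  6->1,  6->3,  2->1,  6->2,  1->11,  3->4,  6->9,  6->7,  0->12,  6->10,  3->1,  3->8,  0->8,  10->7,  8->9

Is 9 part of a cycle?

No

9 lies on a cycle iff there is a path from 9 back to itself.
Exploring from 9, it never reaches itself; equivalently, its strongly connected component is a singleton.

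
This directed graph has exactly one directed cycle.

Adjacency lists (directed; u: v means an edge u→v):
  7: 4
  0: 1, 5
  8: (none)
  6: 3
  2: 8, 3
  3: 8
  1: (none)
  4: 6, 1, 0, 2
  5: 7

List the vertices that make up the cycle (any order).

DFS with gray/black marking from 4:
4 gray
  6 gray
    3 gray
      8 gray
      8 black
    3 black
  6 black
  1 gray
  1 black
  0 gray
    0→1: 1 black — skip
    5 gray
      7 gray
        7→4: 4 is gray → back edge
Back edge closes the cycle 4 → 0 → 5 → 7 → 4; its vertices are {0, 4, 5, 7}.

0, 4, 5, 7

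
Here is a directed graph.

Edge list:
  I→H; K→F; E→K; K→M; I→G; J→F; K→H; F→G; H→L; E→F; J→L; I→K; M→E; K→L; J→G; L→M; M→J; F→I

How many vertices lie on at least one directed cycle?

A vertex is on a directed cycle iff it belongs to a strongly connected component of size ≥ 2 (or has a self-loop).
The vertices on cycles are {E, F, H, I, J, K, L, M} — 8 in total.

8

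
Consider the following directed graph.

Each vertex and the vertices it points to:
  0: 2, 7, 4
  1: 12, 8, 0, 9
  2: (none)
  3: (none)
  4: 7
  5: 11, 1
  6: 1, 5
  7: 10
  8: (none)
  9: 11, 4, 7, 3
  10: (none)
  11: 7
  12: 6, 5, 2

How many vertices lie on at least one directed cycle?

4

A vertex is on a directed cycle iff it belongs to a strongly connected component of size ≥ 2 (or has a self-loop).
The vertices on cycles are {1, 5, 6, 12} — 4 in total.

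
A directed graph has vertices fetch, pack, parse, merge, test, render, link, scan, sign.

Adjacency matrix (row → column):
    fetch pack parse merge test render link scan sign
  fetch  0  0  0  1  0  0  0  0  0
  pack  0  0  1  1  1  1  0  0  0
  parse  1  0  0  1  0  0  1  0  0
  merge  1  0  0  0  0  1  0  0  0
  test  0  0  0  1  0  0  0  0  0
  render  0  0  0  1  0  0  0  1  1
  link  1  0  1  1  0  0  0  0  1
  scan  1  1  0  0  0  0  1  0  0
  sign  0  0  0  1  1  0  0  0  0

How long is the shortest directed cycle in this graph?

2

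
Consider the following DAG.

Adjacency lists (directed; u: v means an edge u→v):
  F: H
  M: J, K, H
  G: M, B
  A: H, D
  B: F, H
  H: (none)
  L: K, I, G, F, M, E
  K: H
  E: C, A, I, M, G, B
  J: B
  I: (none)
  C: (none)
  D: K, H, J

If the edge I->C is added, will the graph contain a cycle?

Adding I→C creates a cycle iff C can already reach I.
Explore from C: no path reaches I. The graph stays acyclic.

No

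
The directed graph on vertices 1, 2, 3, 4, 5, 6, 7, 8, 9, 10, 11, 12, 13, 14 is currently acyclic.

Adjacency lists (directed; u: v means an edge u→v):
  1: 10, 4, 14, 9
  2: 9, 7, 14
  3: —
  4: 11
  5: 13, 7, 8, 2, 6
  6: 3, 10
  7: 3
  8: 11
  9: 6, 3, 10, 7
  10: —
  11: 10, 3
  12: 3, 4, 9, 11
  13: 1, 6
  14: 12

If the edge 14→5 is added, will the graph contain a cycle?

Yes

Adding 14→5 creates a cycle iff 5 can already reach 14.
Path from 5: 5 → 2 → 14.
So 5 → … → 14 → 5 is a cycle.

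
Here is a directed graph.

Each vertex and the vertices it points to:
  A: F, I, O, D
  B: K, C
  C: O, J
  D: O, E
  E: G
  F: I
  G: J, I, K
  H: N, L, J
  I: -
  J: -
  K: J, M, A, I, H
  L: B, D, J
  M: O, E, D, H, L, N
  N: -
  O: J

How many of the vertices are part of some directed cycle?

A vertex is on a directed cycle iff it belongs to a strongly connected component of size ≥ 2 (or has a self-loop).
The vertices on cycles are {A, B, D, E, G, H, K, L, M} — 9 in total.

9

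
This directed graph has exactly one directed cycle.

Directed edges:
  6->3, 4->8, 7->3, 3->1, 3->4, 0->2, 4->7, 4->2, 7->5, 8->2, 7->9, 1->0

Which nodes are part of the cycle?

3, 4, 7

DFS with gray/black marking from 3:
3 gray
  4 gray
    8 gray
      2 gray
      2 black
    8 black
    7 gray
      5 gray
      5 black
      7→3: 3 is gray → back edge
Back edge closes the cycle 3 → 4 → 7 → 3; its vertices are {3, 4, 7}.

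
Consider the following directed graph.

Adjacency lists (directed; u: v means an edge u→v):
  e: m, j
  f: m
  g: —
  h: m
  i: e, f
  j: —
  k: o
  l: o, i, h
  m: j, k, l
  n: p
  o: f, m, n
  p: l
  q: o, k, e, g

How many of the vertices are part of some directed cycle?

10

A vertex is on a directed cycle iff it belongs to a strongly connected component of size ≥ 2 (or has a self-loop).
The vertices on cycles are {e, f, h, i, k, l, m, n, o, p} — 10 in total.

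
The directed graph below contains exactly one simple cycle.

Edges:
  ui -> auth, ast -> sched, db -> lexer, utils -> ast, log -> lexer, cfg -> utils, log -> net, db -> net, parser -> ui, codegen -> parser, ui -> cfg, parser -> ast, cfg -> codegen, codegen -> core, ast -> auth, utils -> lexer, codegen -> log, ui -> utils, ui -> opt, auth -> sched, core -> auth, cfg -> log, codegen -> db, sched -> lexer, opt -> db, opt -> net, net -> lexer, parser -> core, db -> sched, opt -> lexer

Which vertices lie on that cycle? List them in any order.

DFS with gray/black marking from parser:
parser gray
  ast gray
    auth gray
      sched gray
        lexer gray
        lexer black
      sched black
    auth black
    ast→sched: sched black — skip
  ast black
  core gray
    core→auth: auth black — skip
  core black
  ui gray
    opt gray
      opt→lexer: lexer black — skip
      db gray
        net gray
          net→lexer: lexer black — skip
        net black
        db→lexer: lexer black — skip
        db→sched: sched black — skip
      db black
      opt→net: net black — skip
    opt black
    ui→auth: auth black — skip
    utils gray
      utils→lexer: lexer black — skip
      utils→ast: ast black — skip
    utils black
    cfg gray
      log gray
        log→net: net black — skip
        log→lexer: lexer black — skip
      log black
      cfg→utils: utils black — skip
      codegen gray
        codegen→core: core black — skip
        codegen→db: db black — skip
        codegen→log: log black — skip
        codegen→parser: parser is gray → back edge
Back edge closes the cycle parser → ui → cfg → codegen → parser; its vertices are {ui, cfg, parser, codegen}.

ui, cfg, parser, codegen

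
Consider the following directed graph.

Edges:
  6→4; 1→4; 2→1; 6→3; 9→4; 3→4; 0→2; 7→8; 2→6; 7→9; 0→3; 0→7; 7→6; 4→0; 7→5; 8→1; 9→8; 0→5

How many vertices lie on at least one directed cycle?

9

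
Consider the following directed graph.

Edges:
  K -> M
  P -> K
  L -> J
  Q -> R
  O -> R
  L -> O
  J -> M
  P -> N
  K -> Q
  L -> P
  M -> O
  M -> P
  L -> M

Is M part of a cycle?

Yes

M is on a cycle iff M can reach itself via ≥1 edge.
M → P → K → M — yes.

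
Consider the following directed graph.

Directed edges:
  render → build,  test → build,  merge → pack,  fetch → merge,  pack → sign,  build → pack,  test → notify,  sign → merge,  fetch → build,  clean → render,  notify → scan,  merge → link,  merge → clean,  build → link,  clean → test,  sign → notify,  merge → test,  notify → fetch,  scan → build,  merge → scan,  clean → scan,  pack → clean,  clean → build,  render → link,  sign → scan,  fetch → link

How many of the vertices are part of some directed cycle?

A vertex is on a directed cycle iff it belongs to a strongly connected component of size ≥ 2 (or has a self-loop).
The vertices on cycles are {pack, scan, sign, test, build, clean, fetch, merge, notify, render} — 10 in total.

10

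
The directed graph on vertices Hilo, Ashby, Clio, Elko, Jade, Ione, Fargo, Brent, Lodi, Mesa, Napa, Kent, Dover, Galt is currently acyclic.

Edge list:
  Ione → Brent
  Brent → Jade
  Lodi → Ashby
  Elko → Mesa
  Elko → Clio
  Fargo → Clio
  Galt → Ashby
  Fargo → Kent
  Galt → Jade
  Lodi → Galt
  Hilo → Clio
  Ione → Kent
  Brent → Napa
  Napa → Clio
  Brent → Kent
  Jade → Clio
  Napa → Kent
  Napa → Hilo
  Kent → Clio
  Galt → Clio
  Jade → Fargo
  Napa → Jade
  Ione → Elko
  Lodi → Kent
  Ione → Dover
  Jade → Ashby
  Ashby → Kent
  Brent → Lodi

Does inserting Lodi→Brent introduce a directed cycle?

Yes

Adding Lodi→Brent creates a cycle iff Brent can already reach Lodi.
Path from Brent: Brent → Lodi.
So Brent → … → Lodi → Brent is a cycle.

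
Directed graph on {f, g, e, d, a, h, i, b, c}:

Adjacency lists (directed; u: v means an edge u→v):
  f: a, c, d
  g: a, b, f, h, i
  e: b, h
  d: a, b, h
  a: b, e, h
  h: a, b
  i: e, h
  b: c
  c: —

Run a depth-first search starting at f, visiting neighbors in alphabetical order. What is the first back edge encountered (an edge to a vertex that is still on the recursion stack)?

h->a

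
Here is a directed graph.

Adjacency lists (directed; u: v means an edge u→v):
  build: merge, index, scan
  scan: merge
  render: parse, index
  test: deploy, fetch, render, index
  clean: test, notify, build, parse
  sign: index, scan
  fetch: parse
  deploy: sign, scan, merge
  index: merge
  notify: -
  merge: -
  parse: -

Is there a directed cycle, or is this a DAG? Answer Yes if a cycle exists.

DFS with white/gray/black marking, starting from merge:
merge gray
merge black
build gray
  build→merge: merge black — skip
  index gray
    index→merge: merge black — skip
  index black
  scan gray
    scan→merge: merge black — skip
  scan black
build black
render gray
  parse gray
  parse black
  render→index: index black — skip
render black
test gray
  deploy gray
    sign gray
      sign→index: index black — skip
      sign→scan: scan black — skip
    sign black
    deploy→scan: scan black — skip
    deploy→merge: merge black — skip
  deploy black
  fetch gray
    fetch→parse: parse black — skip
  fetch black
  test→render: render black — skip
  test→index: index black — skip
test black
clean gray
  clean→test: test black — skip
  notify gray
  notify black
  clean→build: build black — skip
  clean→parse: parse black — skip
clean black
Every edge goes to a white or black vertex — no back edge, so the graph is acyclic.

No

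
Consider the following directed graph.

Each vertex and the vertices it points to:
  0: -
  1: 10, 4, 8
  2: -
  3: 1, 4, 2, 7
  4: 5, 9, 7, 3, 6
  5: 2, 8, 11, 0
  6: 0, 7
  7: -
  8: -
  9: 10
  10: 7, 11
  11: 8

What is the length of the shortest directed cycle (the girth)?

For each vertex v, BFS finds the shortest path from v back to v.
The shortest such closed walk is 4 → 3 → 4, length 2.

2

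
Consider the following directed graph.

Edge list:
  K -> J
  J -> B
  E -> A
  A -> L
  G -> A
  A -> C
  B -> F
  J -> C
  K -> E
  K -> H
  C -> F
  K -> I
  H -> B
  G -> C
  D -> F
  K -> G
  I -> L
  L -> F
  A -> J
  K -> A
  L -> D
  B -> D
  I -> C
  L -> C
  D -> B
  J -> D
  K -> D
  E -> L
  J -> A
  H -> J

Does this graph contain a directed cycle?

Yes

DFS with white/gray/black marking, starting from E:
E gray
  L gray
    F gray
    F black
    C gray
      C→F: F black — skip
    C black
    D gray
      D→F: F black — skip
      B gray
        B→F: F black — skip
        B→D: D is gray → back edge
Back edge found, so a cycle exists: D → B → D.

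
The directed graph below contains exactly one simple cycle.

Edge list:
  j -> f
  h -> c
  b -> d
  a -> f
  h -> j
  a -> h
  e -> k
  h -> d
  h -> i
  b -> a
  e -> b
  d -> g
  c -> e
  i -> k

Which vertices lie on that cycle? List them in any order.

a, b, c, e, h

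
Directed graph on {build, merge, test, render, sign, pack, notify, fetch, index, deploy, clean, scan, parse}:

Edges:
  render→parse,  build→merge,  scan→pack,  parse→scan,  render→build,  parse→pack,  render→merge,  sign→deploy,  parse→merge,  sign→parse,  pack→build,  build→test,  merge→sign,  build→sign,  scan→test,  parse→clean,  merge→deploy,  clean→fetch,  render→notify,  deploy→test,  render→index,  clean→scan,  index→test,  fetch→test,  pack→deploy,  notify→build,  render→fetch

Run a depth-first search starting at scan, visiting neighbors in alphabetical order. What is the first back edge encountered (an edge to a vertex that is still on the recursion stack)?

clean->scan

DFS from scan (visiting neighbors in alphabetical order); mark gray on enter, black on exit:
scan gray
  pack gray
    build gray
      merge gray
        deploy gray
          test gray
          test black
        deploy black
        sign gray
          sign→deploy: deploy black — skip
          parse gray
            clean gray
              fetch gray
                fetch→test: test black — skip
              fetch black
              clean→scan: scan is gray → back edge
First back edge: clean → scan.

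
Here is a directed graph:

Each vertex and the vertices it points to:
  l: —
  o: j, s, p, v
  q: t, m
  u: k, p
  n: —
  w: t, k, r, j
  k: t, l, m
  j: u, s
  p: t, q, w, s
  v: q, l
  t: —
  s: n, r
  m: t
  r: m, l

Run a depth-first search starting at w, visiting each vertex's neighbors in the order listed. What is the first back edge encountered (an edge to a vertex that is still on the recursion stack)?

DFS from w (visiting each vertex's neighbors in the order listed); mark gray on enter, black on exit:
w gray
  t gray
  t black
  k gray
    k→t: t black — skip
    l gray
    l black
    m gray
      m→t: t black — skip
    m black
  k black
  r gray
    r→m: m black — skip
    r→l: l black — skip
  r black
  j gray
    u gray
      u→k: k black — skip
      p gray
        p→t: t black — skip
        q gray
          q→t: t black — skip
          q→m: m black — skip
        q black
        p→w: w is gray → back edge
First back edge: p → w.

p->w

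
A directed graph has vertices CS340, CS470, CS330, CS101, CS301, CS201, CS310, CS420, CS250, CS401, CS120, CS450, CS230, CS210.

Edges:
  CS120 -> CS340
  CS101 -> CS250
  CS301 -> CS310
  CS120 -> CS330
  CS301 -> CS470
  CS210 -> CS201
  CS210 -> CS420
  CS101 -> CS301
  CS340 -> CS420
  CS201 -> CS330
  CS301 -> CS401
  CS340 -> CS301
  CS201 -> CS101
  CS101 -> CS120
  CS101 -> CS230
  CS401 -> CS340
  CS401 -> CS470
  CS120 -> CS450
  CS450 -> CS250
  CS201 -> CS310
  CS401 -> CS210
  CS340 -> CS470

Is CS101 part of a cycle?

Yes

CS101 is on a cycle iff CS101 can reach itself via ≥1 edge.
CS101 → CS301 → CS401 → CS210 → CS201 → CS101 — yes.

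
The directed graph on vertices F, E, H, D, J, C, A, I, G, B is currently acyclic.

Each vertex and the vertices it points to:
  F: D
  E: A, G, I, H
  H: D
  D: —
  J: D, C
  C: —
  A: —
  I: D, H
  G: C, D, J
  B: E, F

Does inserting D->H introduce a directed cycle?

Adding D→H creates a cycle iff H can already reach D.
Path from H: H → D.
So H → … → D → H is a cycle.

Yes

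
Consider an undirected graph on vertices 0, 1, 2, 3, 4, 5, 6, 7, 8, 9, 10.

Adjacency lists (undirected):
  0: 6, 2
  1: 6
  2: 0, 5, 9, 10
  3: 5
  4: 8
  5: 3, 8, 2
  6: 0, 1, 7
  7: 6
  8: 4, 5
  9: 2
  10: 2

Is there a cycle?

DFS, tracking each vertex's parent; an edge to a visited non-parent vertex closes a cycle.
Start from 9:
visit 9 (parent –)
  visit 2 (parent 9)
    visit 0 (parent 2)
      visit 6 (parent 0)
        6–0: parent, skip
        visit 1 (parent 6)
          1–6: parent, skip
        visit 7 (parent 6)
          7–6: parent, skip
      0–2: parent, skip
    visit 5 (parent 2)
      visit 3 (parent 5)
        3–5: parent, skip
      visit 8 (parent 5)
        visit 4 (parent 8)
          4–8: parent, skip
        8–5: parent, skip
      5–2: parent, skip
    2–9: parent, skip
    visit 10 (parent 2)
      10–2: parent, skip
No non-parent visited neighbor found — the graph is a forest.

No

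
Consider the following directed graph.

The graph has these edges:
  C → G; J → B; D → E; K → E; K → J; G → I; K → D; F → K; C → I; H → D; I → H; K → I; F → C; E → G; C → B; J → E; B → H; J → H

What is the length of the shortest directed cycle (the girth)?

5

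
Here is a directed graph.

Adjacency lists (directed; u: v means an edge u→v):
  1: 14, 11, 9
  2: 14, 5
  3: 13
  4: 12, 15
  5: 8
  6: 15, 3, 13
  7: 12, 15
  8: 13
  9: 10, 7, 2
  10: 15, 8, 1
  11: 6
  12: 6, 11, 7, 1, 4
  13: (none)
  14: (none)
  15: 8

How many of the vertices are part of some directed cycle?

6

A vertex is on a directed cycle iff it belongs to a strongly connected component of size ≥ 2 (or has a self-loop).
The vertices on cycles are {1, 4, 7, 9, 10, 12} — 6 in total.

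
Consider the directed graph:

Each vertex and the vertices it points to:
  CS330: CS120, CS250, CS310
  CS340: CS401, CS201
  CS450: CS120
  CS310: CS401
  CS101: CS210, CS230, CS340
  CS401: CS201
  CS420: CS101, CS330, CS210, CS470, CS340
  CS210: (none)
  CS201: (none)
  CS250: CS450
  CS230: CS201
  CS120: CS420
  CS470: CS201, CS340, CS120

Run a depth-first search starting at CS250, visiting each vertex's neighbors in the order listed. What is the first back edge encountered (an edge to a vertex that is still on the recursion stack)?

DFS from CS250 (visiting each vertex's neighbors in the order listed); mark gray on enter, black on exit:
CS250 gray
  CS450 gray
    CS120 gray
      CS420 gray
        CS101 gray
          CS210 gray
          CS210 black
          CS230 gray
            CS201 gray
            CS201 black
          CS230 black
          CS340 gray
            CS401 gray
              CS401→CS201: CS201 black — skip
            CS401 black
            CS340→CS201: CS201 black — skip
          CS340 black
        CS101 black
        CS330 gray
          CS330→CS120: CS120 is gray → back edge
First back edge: CS330 → CS120.

CS330→CS120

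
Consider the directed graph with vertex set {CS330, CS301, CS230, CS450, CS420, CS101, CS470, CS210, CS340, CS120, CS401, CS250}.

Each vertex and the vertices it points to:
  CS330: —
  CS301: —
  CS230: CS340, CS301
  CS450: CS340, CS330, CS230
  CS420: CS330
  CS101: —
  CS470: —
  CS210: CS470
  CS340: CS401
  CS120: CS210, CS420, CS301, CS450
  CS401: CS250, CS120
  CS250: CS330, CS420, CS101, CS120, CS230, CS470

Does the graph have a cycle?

Yes

DFS with white/gray/black marking, starting from CS401:
CS401 gray
  CS250 gray
    CS330 gray
    CS330 black
    CS420 gray
      CS420→CS330: CS330 black — skip
    CS420 black
    CS101 gray
    CS101 black
    CS120 gray
      CS210 gray
        CS470 gray
        CS470 black
      CS210 black
      CS120→CS420: CS420 black — skip
      CS301 gray
      CS301 black
      CS450 gray
        CS340 gray
          CS340→CS401: CS401 is gray → back edge
Back edge found, so a cycle exists: CS401 → CS250 → CS120 → CS450 → CS340 → CS401.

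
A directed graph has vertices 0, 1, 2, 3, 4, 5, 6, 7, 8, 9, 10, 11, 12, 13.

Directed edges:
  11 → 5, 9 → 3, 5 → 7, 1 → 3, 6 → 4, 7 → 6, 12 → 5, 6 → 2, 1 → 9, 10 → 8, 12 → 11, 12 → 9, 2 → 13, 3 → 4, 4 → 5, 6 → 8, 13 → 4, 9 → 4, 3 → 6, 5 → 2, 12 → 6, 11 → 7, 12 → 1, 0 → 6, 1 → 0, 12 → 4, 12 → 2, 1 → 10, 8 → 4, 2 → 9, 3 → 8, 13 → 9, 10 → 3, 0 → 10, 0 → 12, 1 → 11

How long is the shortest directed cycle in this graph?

3

For each vertex v, BFS finds the shortest path from v back to v.
The shortest such closed walk is 0 → 12 → 1 → 0, length 3.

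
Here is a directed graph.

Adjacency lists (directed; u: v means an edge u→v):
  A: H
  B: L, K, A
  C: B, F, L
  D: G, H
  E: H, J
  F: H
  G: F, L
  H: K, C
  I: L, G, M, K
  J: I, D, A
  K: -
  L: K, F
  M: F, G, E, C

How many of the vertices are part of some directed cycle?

10

A vertex is on a directed cycle iff it belongs to a strongly connected component of size ≥ 2 (or has a self-loop).
The vertices on cycles are {A, B, C, E, F, H, I, J, L, M} — 10 in total.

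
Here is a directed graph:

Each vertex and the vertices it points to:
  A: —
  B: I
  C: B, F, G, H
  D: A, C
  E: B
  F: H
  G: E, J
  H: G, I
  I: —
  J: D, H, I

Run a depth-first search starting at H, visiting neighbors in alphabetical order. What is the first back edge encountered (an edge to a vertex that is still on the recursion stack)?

F→H

DFS from H (visiting neighbors in alphabetical order); mark gray on enter, black on exit:
H gray
  G gray
    E gray
      B gray
        I gray
        I black
      B black
    E black
    J gray
      D gray
        A gray
        A black
        C gray
          C→B: B black — skip
          F gray
            F→H: H is gray → back edge
First back edge: F → H.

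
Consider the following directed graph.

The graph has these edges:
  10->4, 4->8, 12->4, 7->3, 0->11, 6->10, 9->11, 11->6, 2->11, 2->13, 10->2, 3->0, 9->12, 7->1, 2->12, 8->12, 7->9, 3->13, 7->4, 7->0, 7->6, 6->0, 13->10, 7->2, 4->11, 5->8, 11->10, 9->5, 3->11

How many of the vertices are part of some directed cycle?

A vertex is on a directed cycle iff it belongs to a strongly connected component of size ≥ 2 (or has a self-loop).
The vertices on cycles are {0, 2, 4, 6, 8, 10, 11, 12, 13} — 9 in total.

9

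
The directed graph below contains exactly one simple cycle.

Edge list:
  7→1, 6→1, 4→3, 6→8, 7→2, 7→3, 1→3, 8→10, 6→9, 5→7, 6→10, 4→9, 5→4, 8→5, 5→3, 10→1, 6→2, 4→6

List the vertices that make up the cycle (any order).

DFS with gray/black marking from 4:
4 gray
  9 gray
  9 black
  3 gray
  3 black
  6 gray
    6→9: 9 black — skip
    10 gray
      1 gray
        1→3: 3 black — skip
      1 black
    10 black
    8 gray
      5 gray
        7 gray
          2 gray
          2 black
          7→3: 3 black — skip
          7→1: 1 black — skip
        7 black
        5→4: 4 is gray → back edge
Back edge closes the cycle 4 → 6 → 8 → 5 → 4; its vertices are {4, 5, 6, 8}.

4, 5, 6, 8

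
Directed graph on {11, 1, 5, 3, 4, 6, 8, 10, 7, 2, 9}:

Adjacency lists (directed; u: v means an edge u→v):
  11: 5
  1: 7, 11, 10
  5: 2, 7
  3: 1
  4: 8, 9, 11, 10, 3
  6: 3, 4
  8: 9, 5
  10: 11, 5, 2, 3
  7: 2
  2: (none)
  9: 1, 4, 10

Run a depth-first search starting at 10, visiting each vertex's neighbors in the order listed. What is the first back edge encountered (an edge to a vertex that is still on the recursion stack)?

1->10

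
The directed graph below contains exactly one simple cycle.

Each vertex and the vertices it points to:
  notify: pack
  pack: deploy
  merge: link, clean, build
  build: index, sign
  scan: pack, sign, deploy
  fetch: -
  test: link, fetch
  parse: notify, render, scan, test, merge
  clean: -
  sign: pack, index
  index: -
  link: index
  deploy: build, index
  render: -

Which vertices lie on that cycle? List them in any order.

DFS with gray/black marking from build:
build gray
  index gray
  index black
  sign gray
    pack gray
      deploy gray
        deploy→build: build is gray → back edge
Back edge closes the cycle build → sign → pack → deploy → build; its vertices are {pack, sign, build, deploy}.

pack, sign, build, deploy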